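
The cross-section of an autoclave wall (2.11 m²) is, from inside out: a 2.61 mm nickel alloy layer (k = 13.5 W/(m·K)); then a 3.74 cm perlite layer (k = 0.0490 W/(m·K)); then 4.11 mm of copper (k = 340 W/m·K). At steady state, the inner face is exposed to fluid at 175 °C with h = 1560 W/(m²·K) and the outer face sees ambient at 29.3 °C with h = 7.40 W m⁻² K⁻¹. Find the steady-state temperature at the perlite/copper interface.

Series thermal resistances, inner to outer:
  R_conv,in = 1/(hA) = 1/(1560·2.11) = 3.038×10^-4 K/W
  R_nickel alloy = L/(kA) = 0.00261/(13.5·2.11) = 9.163×10^-5 K/W
  R_perlite = L/(kA) = 0.0374/(0.0490·2.11) = 0.3617 K/W
  R_copper = L/(kA) = 0.00411/(340·2.11) = 5.729×10^-6 K/W
  R_conv,out = 1/(hA) = 1/(7.40·2.11) = 0.06405 K/W
ΣR = 3.038×10^-4 + 9.163×10^-5 + 0.3617 + 5.729×10^-6 + 0.06405 = 0.4262 K/W
Q = ΔT/ΣR = (175 °C − 29.3 °C)/0.4262 = 341.9 W
From the inner boundary to the perlite/copper interface, ΣR_partial = 0.3621 K/W.
T_interface = T_in − Q·ΣR_partial = 175 °C − (341.9)(0.3621) = 51.2 °C

T = 51.2 °C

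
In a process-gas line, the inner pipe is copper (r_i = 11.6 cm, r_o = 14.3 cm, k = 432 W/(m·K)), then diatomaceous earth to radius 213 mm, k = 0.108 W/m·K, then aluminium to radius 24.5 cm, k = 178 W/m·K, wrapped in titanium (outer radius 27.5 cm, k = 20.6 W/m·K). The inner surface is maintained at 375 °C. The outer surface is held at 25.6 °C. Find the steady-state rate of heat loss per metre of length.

Q' = 594 W/m

Treat each layer as a resistance in series:
  R'_copper = ln(0.143/0.116)/(2πk) = 0.2093/(2π·432) = 7.709×10^-5 m·K/W
  R'_diatomaceous earth = ln(0.213/0.143)/(2πk) = 0.3984/(2π·0.108) = 0.5872 m·K/W
  R'_aluminium = ln(0.245/0.213)/(2πk) = 0.1400/(2π·178) = 1.251×10^-4 m·K/W
  R'_titanium = ln(0.275/0.245)/(2πk) = 0.1155/(2π·20.6) = 8.924×10^-4 m·K/W
ΣR = 7.709×10^-5 + 0.5872 + 1.251×10^-4 + 8.924×10^-4 = 0.5883 m·K/W
Q' = ΔT/ΣR = (375 °C − 25.6 °C)/0.5883 = 594 W/m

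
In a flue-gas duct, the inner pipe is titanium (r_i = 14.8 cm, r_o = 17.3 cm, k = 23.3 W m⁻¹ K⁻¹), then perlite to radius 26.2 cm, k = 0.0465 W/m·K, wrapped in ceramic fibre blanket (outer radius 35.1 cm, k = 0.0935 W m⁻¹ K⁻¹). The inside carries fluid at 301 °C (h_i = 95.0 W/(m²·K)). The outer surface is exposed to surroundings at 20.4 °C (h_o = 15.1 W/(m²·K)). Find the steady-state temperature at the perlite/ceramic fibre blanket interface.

Series thermal resistances, inner to outer:
  R'_conv,in = 1/(2πr h) = 1/(2π·0.148·95.0) = 0.01132 m·K/W
  R'_titanium = ln(0.173/0.148)/(2πk) = 0.1561/(2π·23.3) = 0.001066 m·K/W
  R'_perlite = ln(0.262/0.173)/(2πk) = 0.4151/(2π·0.0465) = 1.421 m·K/W
  R'_ceramic fibre blanket = ln(0.351/0.262)/(2πk) = 0.2924/(2π·0.0935) = 0.4978 m·K/W
  R'_conv,out = 1/(2πr h) = 1/(2π·0.351·15.1) = 0.03003 m·K/W
ΣR = 0.01132 + 0.001066 + 1.421 + 0.4978 + 0.03003 = 1.961 m·K/W
Q' = ΔT/ΣR = (301 °C − 20.4 °C)/1.961 = 143.1 W/m
From the inner boundary to the perlite/ceramic fibre blanket interface, ΣR_partial = 1.433 m·K/W.
T_interface = T_in − Q'·ΣR_partial = 301 °C − (143.1)(1.433) = 95.9 °C

T = 95.9 °C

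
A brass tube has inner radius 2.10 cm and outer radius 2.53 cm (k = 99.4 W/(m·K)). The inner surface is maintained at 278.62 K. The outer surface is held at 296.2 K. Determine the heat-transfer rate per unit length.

Q' = 2πk·ΔT/ln(r₂/r₁) = 2π × 99.4 × 17.58 / ln(0.0253/0.0210) = 58900 W/m

Q' = 58900 W/m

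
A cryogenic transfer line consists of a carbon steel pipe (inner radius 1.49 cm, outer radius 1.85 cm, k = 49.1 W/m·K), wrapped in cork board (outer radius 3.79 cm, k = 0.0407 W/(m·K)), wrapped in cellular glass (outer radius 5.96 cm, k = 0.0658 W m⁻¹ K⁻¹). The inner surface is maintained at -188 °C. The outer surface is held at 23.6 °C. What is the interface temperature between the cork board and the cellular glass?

Treat each layer as a resistance in series:
  R'_carbon steel = ln(0.0185/0.0149)/(2πk) = 0.2164/(2π·49.1) = 7.015×10^-4 m·K/W
  R'_cork board = ln(0.0379/0.0185)/(2πk) = 0.7172/(2π·0.0407) = 2.804 m·K/W
  R'_cellular glass = ln(0.0596/0.0379)/(2πk) = 0.4527/(2π·0.0658) = 1.095 m·K/W
ΣR = 7.015×10^-4 + 2.804 + 1.095 = 3.900 m·K/W
Q' = ΔT/ΣR = (-188 °C − 23.6 °C)/3.900 = -54.26 W/m
From the inner boundary to the cork board/cellular glass interface, ΣR_partial = 2.805 m·K/W.
T_interface = T_in − Q'·ΣR_partial = -188 °C − (-54.26)(2.805) = -35.8 °C

T = -35.8 °C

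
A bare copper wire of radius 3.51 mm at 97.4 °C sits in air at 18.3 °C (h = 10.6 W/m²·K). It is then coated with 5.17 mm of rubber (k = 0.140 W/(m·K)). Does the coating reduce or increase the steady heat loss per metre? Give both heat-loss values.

increases: 18.5 → 28.7 W/m

Critical radius for a cylinder: r_cr = k/h = 0.0132 m = 1.32 cm.
Outer radius after coating: r₂ = 0.00351 + 0.00517 = 0.00868 m.
Since r₁ < r_cr and r₂ ≤ r_cr, the coating moves toward the maximum at r_cr — heat loss rises.
Bare: R = 1/(2πr₁h) = 4.278 m·K/W; Q = 79.1/4.278 = 18.5 W/m.
Coated: R = R_cond + R_conv = 2.759 m·K/W; Q = 79.1/2.759 = 28.7 W/m.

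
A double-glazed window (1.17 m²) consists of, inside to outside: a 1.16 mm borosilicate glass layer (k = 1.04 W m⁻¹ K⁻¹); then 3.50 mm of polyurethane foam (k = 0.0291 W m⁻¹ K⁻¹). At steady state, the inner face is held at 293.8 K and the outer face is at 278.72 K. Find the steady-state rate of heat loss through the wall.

Q = 145 W

Series thermal resistances, inner to outer:
  R_borosilicate glass = L/(kA) = 0.00116/(1.04·1.17) = 9.533×10^-4 K/W
  R_polyurethane foam = L/(kA) = 0.00350/(0.0291·1.17) = 0.1028 K/W
ΣR = 9.533×10^-4 + 0.1028 = 0.1038 K/W
Q = ΔT/ΣR = (293.8 K − 278.72 K)/0.1038 = 145 W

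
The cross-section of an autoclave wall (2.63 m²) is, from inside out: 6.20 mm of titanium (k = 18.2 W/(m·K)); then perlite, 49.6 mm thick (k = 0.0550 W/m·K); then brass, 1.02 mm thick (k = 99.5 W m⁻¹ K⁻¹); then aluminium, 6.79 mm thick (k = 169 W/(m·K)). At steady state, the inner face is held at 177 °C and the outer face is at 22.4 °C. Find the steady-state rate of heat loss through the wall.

Resistance network (inner→outer):
  R_titanium = L/(kA) = 0.00620/(18.2·2.63) = 1.295×10^-4 K/W
  R_perlite = L/(kA) = 0.0496/(0.0550·2.63) = 0.3429 K/W
  R_brass = L/(kA) = 0.00102/(99.5·2.63) = 3.898×10^-6 K/W
  R_aluminium = L/(kA) = 0.00679/(169·2.63) = 1.528×10^-5 K/W
ΣR = 1.295×10^-4 + 0.3429 + 3.898×10^-6 + 1.528×10^-5 = 0.3430 K/W
Q = ΔT/ΣR = (177 °C − 22.4 °C)/0.3430 = 451 W

Q = 451 W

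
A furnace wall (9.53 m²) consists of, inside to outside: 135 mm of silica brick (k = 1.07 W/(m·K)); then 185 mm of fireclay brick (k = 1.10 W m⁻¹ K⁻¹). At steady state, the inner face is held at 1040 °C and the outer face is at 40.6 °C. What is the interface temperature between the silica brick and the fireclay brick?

T = 612 °C

Treat each layer as a resistance in series:
  R_silica brick = L/(kA) = 0.135/(1.07·9.53) = 0.01324 K/W
  R_fireclay brick = L/(kA) = 0.185/(1.10·9.53) = 0.01765 K/W
ΣR = 0.01324 + 0.01765 = 0.03089 K/W
Q = ΔT/ΣR = (1040 °C − 40.6 °C)/0.03089 = 32350 W
From the inner boundary to the silica brick/fireclay brick interface, ΣR_partial = 0.01324 K/W.
T_interface = T_in − Q·ΣR_partial = 1040 °C − (32350)(0.01324) = 612 °C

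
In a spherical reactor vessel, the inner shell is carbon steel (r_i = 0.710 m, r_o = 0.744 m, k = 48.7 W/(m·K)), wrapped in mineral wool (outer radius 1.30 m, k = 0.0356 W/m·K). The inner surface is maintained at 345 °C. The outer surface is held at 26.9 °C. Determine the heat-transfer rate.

Q = 248 W

Series thermal resistances, inner to outer:
  R_carbon steel = (1/0.710 − 1/0.744)/(4πk) = 0.06436/(4π·48.7) = 1.052×10^-4 K/W
  R_mineral wool = (1/0.744 − 1/1.30)/(4πk) = 0.5749/(4π·0.0356) = 1.285 K/W
ΣR = 1.052×10^-4 + 1.285 = 1.285 K/W
Q = ΔT/ΣR = (345 °C − 26.9 °C)/1.285 = 248 W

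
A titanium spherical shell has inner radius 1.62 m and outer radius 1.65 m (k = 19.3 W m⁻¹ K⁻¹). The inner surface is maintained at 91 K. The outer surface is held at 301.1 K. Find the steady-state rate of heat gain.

Q = 4540 kW

Q = 4πk·ΔT/(1/r₁ − 1/r₂) = 4π × 19.3 × 210.1 / (1/1.62 − 1/1.65) = 4.54×10^6 W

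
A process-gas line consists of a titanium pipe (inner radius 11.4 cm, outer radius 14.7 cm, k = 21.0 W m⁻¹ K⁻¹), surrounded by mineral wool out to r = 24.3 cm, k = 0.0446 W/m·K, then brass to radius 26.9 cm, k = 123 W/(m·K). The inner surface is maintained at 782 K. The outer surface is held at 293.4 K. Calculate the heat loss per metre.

Q' = 272 W/m

Resistance network (inner→outer):
  R'_titanium = ln(0.147/0.114)/(2πk) = 0.2542/(2π·21.0) = 0.001927 m·K/W
  R'_mineral wool = ln(0.243/0.147)/(2πk) = 0.5026/(2π·0.0446) = 1.794 m·K/W
  R'_brass = ln(0.269/0.243)/(2πk) = 0.1016/(2π·123) = 1.315×10^-4 m·K/W
ΣR = 0.001927 + 1.794 + 1.315×10^-4 = 1.796 m·K/W
Q' = ΔT/ΣR = (782 K − 293.4 K)/1.796 = 272 W/m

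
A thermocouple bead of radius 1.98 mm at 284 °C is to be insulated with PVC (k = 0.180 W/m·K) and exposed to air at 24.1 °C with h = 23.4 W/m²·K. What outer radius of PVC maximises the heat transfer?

r_cr = 1.54 cm

For a sphere, r_cr = 2k_ins/h = 2·0.180/23.4 = 0.0154 m = 1.54 cm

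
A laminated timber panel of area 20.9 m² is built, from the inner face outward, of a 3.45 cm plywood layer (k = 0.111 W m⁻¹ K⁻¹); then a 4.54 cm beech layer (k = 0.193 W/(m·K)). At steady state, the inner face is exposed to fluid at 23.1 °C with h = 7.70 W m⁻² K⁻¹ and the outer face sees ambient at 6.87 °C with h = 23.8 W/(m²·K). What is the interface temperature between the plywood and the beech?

T = 13.1 °C

Resistance network (inner→outer):
  R_conv,in = 1/(hA) = 1/(7.70·20.9) = 0.006214 K/W
  R_plywood = L/(kA) = 0.0345/(0.111·20.9) = 0.01487 K/W
  R_beech = L/(kA) = 0.0454/(0.193·20.9) = 0.01126 K/W
  R_conv,out = 1/(hA) = 1/(23.8·20.9) = 0.002010 K/W
ΣR = 0.006214 + 0.01487 + 0.01126 + 0.002010 = 0.03435 K/W
Q = ΔT/ΣR = (23.1 °C − 6.87 °C)/0.03435 = 472.5 W
From the inner boundary to the plywood/beech interface, ΣR_partial = 0.02108 K/W.
T_interface = T_in − Q·ΣR_partial = 23.1 °C − (472.5)(0.02108) = 13.1 °C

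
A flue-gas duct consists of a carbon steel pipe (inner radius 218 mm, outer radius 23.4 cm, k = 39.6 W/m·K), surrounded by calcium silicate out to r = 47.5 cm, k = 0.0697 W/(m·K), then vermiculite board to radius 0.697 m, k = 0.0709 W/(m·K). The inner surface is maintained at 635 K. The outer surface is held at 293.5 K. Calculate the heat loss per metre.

Q' = 138 W/m

Resistance network (inner→outer):
  R'_carbon steel = ln(0.234/0.218)/(2πk) = 0.07083/(2π·39.6) = 2.847×10^-4 m·K/W
  R'_calcium silicate = ln(0.475/0.234)/(2πk) = 0.7080/(2π·0.0697) = 1.617 m·K/W
  R'_vermiculite board = ln(0.697/0.475)/(2πk) = 0.3835/(2π·0.0709) = 0.8608 m·K/W
ΣR = 2.847×10^-4 + 1.617 + 0.8608 = 2.478 m·K/W
Q' = ΔT/ΣR = (635 K − 293.5 K)/2.478 = 138 W/m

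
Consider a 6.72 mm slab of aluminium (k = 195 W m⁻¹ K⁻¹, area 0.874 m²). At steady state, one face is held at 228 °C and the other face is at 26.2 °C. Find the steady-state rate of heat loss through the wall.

Q = 5120 kW

Q = kA·ΔT/L = 195 × 0.874 × |228 °C − 26.2 °C| / 0.00672 = 5.12×10^6 W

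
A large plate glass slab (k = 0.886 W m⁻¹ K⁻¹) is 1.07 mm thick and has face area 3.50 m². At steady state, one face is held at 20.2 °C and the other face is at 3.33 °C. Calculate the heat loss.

Q = 48.9 kW

Q = kA·ΔT/L = 0.886 × 3.50 × |20.2 °C − 3.33 °C| / 0.00107 = 48900 W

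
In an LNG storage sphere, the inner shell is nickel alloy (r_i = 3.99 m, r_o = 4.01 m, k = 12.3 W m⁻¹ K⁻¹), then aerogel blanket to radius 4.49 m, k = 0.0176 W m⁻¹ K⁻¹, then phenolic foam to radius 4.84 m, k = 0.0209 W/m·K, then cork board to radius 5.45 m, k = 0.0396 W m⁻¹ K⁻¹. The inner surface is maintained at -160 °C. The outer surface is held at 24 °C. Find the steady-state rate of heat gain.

Resistance network (inner→outer):
  R_nickel alloy = (1/3.99 − 1/4.01)/(4πk) = 0.001250/(4π·12.3) = 8.087×10^-6 K/W
  R_aerogel blanket = (1/4.01 − 1/4.49)/(4πk) = 0.02666/(4π·0.0176) = 0.1205 K/W
  R_phenolic foam = (1/4.49 − 1/4.84)/(4πk) = 0.01611/(4π·0.0209) = 0.06132 K/W
  R_cork board = (1/4.84 − 1/5.45)/(4πk) = 0.02313/(4π·0.0396) = 0.04647 K/W
ΣR = 8.087×10^-6 + 0.1205 + 0.06132 + 0.04647 = 0.2283 K/W
Q = ΔT/ΣR = (-160 °C − 24 °C)/0.2283 = -806 W
(Negative Q ⇒ heat flows inward; heat gain = 806 W.)

Q = 806 W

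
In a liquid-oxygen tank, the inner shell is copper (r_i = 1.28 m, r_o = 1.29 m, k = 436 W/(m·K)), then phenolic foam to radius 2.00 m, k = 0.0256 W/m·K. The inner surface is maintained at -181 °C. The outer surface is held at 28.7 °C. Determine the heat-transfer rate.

Series thermal resistances, inner to outer:
  R_copper = (1/1.28 − 1/1.29)/(4πk) = 0.006056/(4π·436) = 1.105×10^-6 K/W
  R_phenolic foam = (1/1.29 − 1/2.00)/(4πk) = 0.2752/(4π·0.0256) = 0.8554 K/W
ΣR = 1.105×10^-6 + 0.8554 = 0.8554 K/W
Q = ΔT/ΣR = (-181 °C − 28.7 °C)/0.8554 = -245 W
(Negative Q ⇒ heat flows inward; heat gain = 245 W.)

Q = 245 W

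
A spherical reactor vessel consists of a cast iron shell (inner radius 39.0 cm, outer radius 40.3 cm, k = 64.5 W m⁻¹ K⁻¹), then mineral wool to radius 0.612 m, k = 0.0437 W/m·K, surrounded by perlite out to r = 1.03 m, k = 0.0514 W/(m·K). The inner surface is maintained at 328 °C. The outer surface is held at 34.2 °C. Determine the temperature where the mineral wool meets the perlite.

Treat each layer as a resistance in series:
  R_cast iron = (1/0.390 − 1/0.403)/(4πk) = 0.08271/(4π·64.5) = 1.020×10^-4 K/W
  R_mineral wool = (1/0.403 − 1/0.612)/(4πk) = 0.8474/(4π·0.0437) = 1.543 K/W
  R_perlite = (1/0.612 − 1/1.03)/(4πk) = 0.6631/(4π·0.0514) = 1.027 K/W
ΣR = 1.020×10^-4 + 1.543 + 1.027 = 2.570 K/W
Q = ΔT/ΣR = (328 °C − 34.2 °C)/2.570 = 114.3 W
From the inner boundary to the mineral wool/perlite interface, ΣR_partial = 1.543 K/W.
T_interface = T_in − Q·ΣR_partial = 328 °C − (114.3)(1.543) = 152 °C

T = 152 °C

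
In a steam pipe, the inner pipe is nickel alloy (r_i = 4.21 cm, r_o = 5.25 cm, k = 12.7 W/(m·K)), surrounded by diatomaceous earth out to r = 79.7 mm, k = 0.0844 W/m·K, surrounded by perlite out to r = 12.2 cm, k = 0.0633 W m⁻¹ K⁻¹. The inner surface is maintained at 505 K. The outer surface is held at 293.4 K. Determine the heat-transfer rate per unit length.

Resistance network (inner→outer):
  R'_nickel alloy = ln(0.0525/0.0421)/(2πk) = 0.2208/(2π·12.7) = 0.002767 m·K/W
  R'_diatomaceous earth = ln(0.0797/0.0525)/(2πk) = 0.4175/(2π·0.0844) = 0.7872 m·K/W
  R'_perlite = ln(0.122/0.0797)/(2πk) = 0.4258/(2π·0.0633) = 1.070 m·K/W
ΣR = 0.002767 + 0.7872 + 1.070 = 1.860 m·K/W
Q' = ΔT/ΣR = (505 K − 293.4 K)/1.860 = 114 W/m

Q' = 114 W/m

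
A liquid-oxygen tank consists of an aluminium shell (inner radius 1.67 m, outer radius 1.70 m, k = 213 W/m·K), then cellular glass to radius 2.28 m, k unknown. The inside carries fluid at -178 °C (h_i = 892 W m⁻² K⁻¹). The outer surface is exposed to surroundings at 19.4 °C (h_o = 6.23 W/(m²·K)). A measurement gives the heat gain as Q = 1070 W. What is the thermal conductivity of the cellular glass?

k = 0.0654 W/m·K

ΣR = ΔT/Q = |-178 − 19.4|/1070 = 0.1845 K/W
Known resistances:
  R_conv,in = 1/(4πr²h) = 1/(4π·1.67²·892) = 3.199×10^-5 K/W
  R_aluminium = (1/1.67 − 1/1.70)/(4πk) = 0.01057/(4π·213) = 3.948×10^-6 K/W
  R_conv,out = 1/(4πr²h) = 1/(4π·2.28²·6.23) = 0.002457 K/W
R_cellular glass = ΣR − ΣR_known = 0.1845 − 0.002493 = 0.1820 K/W
(1/r₁−1/r₂)/(4πk) = 0.1820 ⇒ k = 0.1496/(4π·0.1820) = 0.0654 W/m·K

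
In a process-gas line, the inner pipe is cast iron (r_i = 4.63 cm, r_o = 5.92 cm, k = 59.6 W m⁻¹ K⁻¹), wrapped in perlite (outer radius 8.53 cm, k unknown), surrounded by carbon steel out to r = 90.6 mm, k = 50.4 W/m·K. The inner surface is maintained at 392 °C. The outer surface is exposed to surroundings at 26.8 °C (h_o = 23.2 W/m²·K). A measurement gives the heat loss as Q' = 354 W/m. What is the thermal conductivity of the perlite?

ΣR = ΔT/Q' = |392 − 26.8|/354 = 1.032 m·K/W
Known resistances:
  R'_cast iron = ln(0.0592/0.0463)/(2πk) = 0.2458/(2π·59.6) = 6.563×10^-4 m·K/W
  R'_carbon steel = ln(0.0906/0.0853)/(2πk) = 0.06028/(2π·50.4) = 1.904×10^-4 m·K/W
  R'_conv,out = 1/(2πr h) = 1/(2π·0.0906·23.2) = 0.07572 m·K/W
R_perlite = ΣR − ΣR_known = 1.032 − 0.07657 = 0.9554 m·K/W
ln(r₂/r₁)/(2πk) = 0.9554 ⇒ k = 0.3653/(2π·0.9554) = 0.0609 W/m·K

k = 0.0609 W/m·K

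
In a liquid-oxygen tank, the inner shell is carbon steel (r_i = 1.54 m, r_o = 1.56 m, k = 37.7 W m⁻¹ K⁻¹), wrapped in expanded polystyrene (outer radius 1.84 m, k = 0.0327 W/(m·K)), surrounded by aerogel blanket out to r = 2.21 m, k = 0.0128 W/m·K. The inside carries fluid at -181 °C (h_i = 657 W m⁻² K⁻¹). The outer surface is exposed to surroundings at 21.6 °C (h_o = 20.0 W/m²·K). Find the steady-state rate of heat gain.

Q = 252 W

Resistance network (inner→outer):
  R_conv,in = 1/(4πr²h) = 1/(4π·1.54²·657) = 5.107×10^-5 K/W
  R_carbon steel = (1/1.54 − 1/1.56)/(4πk) = 0.008325/(4π·37.7) = 1.757×10^-5 K/W
  R_expanded polystyrene = (1/1.56 − 1/1.84)/(4πk) = 0.09755/(4π·0.0327) = 0.2374 K/W
  R_aerogel blanket = (1/1.84 − 1/2.21)/(4πk) = 0.09099/(4π·0.0128) = 0.5657 K/W
  R_conv,out = 1/(4πr²h) = 1/(4π·2.21²·20.0) = 8.147×10^-4 K/W
ΣR = 5.107×10^-5 + 1.757×10^-5 + 0.2374 + 0.5657 + 8.147×10^-4 = 0.8040 K/W
Q = ΔT/ΣR = (-181 °C − 21.6 °C)/0.8040 = -252 W
(Negative Q ⇒ heat flows inward; heat gain = 252 W.)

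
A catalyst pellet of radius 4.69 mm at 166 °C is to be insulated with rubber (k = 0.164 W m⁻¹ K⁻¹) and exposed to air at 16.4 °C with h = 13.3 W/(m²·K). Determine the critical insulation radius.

r_cr = 2.47 cm

For a sphere, r_cr = 2k_ins/h = 2·0.164/13.3 = 0.0247 m = 2.47 cm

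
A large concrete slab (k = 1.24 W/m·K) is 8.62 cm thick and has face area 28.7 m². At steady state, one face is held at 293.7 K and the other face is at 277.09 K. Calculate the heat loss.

Q = kA·ΔT/L = 1.24 × 28.7 × |293.7 K − 277.09 K| / 0.0862 = 6860 W

Q = 6.86 kW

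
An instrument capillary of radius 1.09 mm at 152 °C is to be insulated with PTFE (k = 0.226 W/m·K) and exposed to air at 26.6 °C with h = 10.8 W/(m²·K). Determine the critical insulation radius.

For a cylinder, r_cr = k_ins/h = 0.226/10.8 = 0.0209 m = 2.09 cm

r_cr = 2.09 cm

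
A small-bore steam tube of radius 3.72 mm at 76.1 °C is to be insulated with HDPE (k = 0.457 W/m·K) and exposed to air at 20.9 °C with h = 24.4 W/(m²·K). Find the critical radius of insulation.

For a cylinder, r_cr = k_ins/h = 0.457/24.4 = 0.0187 m = 1.87 cm

r_cr = 1.87 cm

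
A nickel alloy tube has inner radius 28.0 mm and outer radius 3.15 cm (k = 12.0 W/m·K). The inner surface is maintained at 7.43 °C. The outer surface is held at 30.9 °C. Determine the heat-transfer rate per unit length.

Q' = 15000 W/m

Q' = 2πk·ΔT/ln(r₂/r₁) = 2π × 12.0 × 23.47 / ln(0.0315/0.0280) = 15000 W/m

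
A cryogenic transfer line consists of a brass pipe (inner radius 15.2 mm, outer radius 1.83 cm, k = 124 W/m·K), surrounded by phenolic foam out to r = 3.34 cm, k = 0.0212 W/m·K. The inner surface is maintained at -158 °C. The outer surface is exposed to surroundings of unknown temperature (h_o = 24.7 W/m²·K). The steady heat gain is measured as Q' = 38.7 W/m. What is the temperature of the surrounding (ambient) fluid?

Sum the resistances:
  R'_brass = ln(0.0183/0.0152)/(2πk) = 0.1856/(2π·124) = 2.382×10^-4 m·K/W
  R'_phenolic foam = ln(0.0334/0.0183)/(2πk) = 0.6017/(2π·0.0212) = 4.517 m·K/W
  R'_conv,out = 1/(2πr h) = 1/(2π·0.0334·24.7) = 0.1929 m·K/W
ΣR = 4.710 m·K/W
ΔT = Q'·ΣR = 38.7 × 4.710 = 182.3 K
Heat flows inward, so T_out = T_in + ΔT = -158 + 182.3 = 24.3 °C

T_out = 24.3 °C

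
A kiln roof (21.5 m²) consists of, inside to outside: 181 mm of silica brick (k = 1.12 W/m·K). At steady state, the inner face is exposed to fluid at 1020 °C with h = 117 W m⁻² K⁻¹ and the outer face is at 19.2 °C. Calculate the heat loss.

Resistance network (inner→outer):
  R_conv,in = 1/(hA) = 1/(117·21.5) = 3.975×10^-4 K/W
  R_silica brick = L/(kA) = 0.181/(1.12·21.5) = 0.007517 K/W
ΣR = 3.975×10^-4 + 0.007517 = 0.007914 K/W
Q = ΔT/ΣR = (1020 °C − 19.2 °C)/0.007914 = 1.26×10^5 W

Q = 1.26×10^5 W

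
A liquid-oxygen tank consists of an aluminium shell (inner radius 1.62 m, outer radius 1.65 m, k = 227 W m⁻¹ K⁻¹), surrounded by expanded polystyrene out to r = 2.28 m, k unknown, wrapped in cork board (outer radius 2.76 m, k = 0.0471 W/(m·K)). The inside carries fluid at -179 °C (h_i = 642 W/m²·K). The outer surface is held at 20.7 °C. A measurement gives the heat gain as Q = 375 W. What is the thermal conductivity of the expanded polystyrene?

k = 0.0330 W/m·K

ΣR = ΔT/Q = |-179 − 20.7|/375 = 0.5325 K/W
Known resistances:
  R_conv,in = 1/(4πr²h) = 1/(4π·1.62²·642) = 4.723×10^-5 K/W
  R_aluminium = (1/1.62 − 1/1.65)/(4πk) = 0.01122/(4π·227) = 3.934×10^-6 K/W
  R_cork board = (1/2.28 − 1/2.76)/(4πk) = 0.07628/(4π·0.0471) = 0.1289 K/W
R_expanded polystyrene = ΣR − ΣR_known = 0.5325 − 0.1290 = 0.4035 K/W
(1/r₁−1/r₂)/(4πk) = 0.4035 ⇒ k = 0.1675/(4π·0.4035) = 0.0330 W/m·K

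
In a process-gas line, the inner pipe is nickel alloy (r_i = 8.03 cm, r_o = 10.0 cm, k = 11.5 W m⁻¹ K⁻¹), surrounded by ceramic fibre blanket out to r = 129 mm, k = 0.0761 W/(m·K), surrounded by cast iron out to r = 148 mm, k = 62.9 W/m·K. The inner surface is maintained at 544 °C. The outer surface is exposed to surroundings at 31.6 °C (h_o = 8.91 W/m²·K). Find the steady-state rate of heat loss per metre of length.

Q' = 780 W/m

Series thermal resistances, inner to outer:
  R'_nickel alloy = ln(0.100/0.0803)/(2πk) = 0.2194/(2π·11.5) = 0.003036 m·K/W
  R'_ceramic fibre blanket = ln(0.129/0.100)/(2πk) = 0.2546/(2π·0.0761) = 0.5326 m·K/W
  R'_cast iron = ln(0.148/0.129)/(2πk) = 0.1374/(2π·62.9) = 3.477×10^-4 m·K/W
  R'_conv,out = 1/(2πr h) = 1/(2π·0.148·8.91) = 0.1207 m·K/W
ΣR = 0.003036 + 0.5326 + 3.477×10^-4 + 0.1207 = 0.6567 m·K/W
Q' = ΔT/ΣR = (544 °C − 31.6 °C)/0.6567 = 780 W/m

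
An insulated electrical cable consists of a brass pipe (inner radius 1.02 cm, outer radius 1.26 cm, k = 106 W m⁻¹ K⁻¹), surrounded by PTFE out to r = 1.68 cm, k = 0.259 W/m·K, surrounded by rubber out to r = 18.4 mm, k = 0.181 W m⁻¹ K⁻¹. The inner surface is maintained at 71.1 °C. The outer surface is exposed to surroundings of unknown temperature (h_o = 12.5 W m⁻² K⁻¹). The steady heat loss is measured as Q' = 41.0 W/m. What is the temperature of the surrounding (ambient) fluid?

T_out = 32.2 °C

Sum the resistances:
  R'_brass = ln(0.0126/0.0102)/(2πk) = 0.2113/(2π·106) = 3.173×10^-4 m·K/W
  R'_PTFE = ln(0.0168/0.0126)/(2πk) = 0.2877/(2π·0.259) = 0.1768 m·K/W
  R'_rubber = ln(0.0184/0.0168)/(2πk) = 0.09097/(2π·0.181) = 0.07999 m·K/W
  R'_conv,out = 1/(2πr h) = 1/(2π·0.0184·12.5) = 0.6920 m·K/W
ΣR = 0.9491 m·K/W
ΔT = Q'·ΣR = 41.0 × 0.9491 = 38.91 K
Heat flows outward, so T_out = T_in − ΔT = 71.1 − 38.91 = 32.2 °C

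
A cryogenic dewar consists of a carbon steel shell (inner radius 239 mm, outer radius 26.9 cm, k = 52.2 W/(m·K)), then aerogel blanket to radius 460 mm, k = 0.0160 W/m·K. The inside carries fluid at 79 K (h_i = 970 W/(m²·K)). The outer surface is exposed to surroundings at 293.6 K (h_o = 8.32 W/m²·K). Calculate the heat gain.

Series thermal resistances, inner to outer:
  R_conv,in = 1/(4πr²h) = 1/(4π·0.239²·970) = 0.001436 K/W
  R_carbon steel = (1/0.239 − 1/0.269)/(4πk) = 0.4666/(4π·52.2) = 7.114×10^-4 K/W
  R_aerogel blanket = (1/0.269 − 1/0.460)/(4πk) = 1.544/(4π·0.0160) = 7.677 K/W
  R_conv,out = 1/(4πr²h) = 1/(4π·0.460²·8.32) = 0.04520 K/W
ΣR = 0.001436 + 7.114×10^-4 + 7.677 + 0.04520 = 7.724 K/W
Q = ΔT/ΣR = (79 K − 293.6 K)/7.724 = -27.8 W
(Negative Q ⇒ heat flows inward; heat gain = 27.8 W.)

Q = 27.8 W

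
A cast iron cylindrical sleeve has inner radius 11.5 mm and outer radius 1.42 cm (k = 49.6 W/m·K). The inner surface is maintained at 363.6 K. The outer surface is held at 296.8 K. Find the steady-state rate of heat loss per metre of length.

Q' = 2πk·ΔT/ln(r₂/r₁) = 2π × 49.6 × 66.8 / ln(0.0142/0.0115) = 98700 W/m

Q' = 98700 W/m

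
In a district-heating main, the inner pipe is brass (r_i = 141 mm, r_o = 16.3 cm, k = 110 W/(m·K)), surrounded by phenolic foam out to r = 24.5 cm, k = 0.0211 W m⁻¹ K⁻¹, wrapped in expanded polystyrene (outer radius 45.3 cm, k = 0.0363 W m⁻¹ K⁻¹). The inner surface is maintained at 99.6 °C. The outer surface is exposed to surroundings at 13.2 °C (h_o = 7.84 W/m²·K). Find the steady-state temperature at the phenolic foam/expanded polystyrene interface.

T = 53.9 °C

Resistance network (inner→outer):
  R'_brass = ln(0.163/0.141)/(2πk) = 0.1450/(2π·110) = 2.098×10^-4 m·K/W
  R'_phenolic foam = ln(0.245/0.163)/(2πk) = 0.4075/(2π·0.0211) = 3.074 m·K/W
  R'_expanded polystyrene = ln(0.453/0.245)/(2πk) = 0.6146/(2π·0.0363) = 2.695 m·K/W
  R'_conv,out = 1/(2πr h) = 1/(2π·0.453·7.84) = 0.04481 m·K/W
ΣR = 2.098×10^-4 + 3.074 + 2.695 + 0.04481 = 5.814 m·K/W
Q' = ΔT/ΣR = (99.6 °C − 13.2 °C)/5.814 = 14.86 W/m
From the inner boundary to the phenolic foam/expanded polystyrene interface, ΣR_partial = 3.074 m·K/W.
T_interface = T_in − Q'·ΣR_partial = 99.6 °C − (14.86)(3.074) = 53.9 °C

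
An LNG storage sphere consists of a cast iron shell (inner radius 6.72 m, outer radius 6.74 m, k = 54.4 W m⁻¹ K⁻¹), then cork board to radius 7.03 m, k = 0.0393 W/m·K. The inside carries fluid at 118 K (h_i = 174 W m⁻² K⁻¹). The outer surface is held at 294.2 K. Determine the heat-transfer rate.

Series thermal resistances, inner to outer:
  R_conv,in = 1/(4πr²h) = 1/(4π·6.72²·174) = 1.013×10^-5 K/W
  R_cast iron = (1/6.72 − 1/6.74)/(4πk) = 4.416×10^-4/(4π·54.4) = 6.459×10^-7 K/W
  R_cork board = (1/6.74 − 1/7.03)/(4πk) = 0.006120/(4π·0.0393) = 0.01239 K/W
ΣR = 1.013×10^-5 + 6.459×10^-7 + 0.01239 = 0.01240 K/W
Q = ΔT/ΣR = (118 K − 294.2 K)/0.01240 = -14200 W
(Negative Q ⇒ heat flows inward; heat gain = 14200 W.)

Q = 14.2 kW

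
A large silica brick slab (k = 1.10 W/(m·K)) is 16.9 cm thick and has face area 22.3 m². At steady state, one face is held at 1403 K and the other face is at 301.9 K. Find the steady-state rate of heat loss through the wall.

Q = 1.60×10^5 W

Q = kA·ΔT/L = 1.10 × 22.3 × |1403 K − 301.9 K| / 0.169 = 1.60×10^5 W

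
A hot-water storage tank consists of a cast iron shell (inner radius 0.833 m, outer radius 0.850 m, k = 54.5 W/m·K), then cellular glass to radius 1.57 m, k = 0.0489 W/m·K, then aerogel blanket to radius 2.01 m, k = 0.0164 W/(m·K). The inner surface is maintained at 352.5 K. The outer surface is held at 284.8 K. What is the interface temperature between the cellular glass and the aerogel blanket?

T = 314.3 K

Series thermal resistances, inner to outer:
  R_cast iron = (1/0.833 − 1/0.850)/(4πk) = 0.02401/(4π·54.5) = 3.506×10^-5 K/W
  R_cellular glass = (1/0.850 − 1/1.57)/(4πk) = 0.5395/(4π·0.0489) = 0.8780 K/W
  R_aerogel blanket = (1/1.57 − 1/2.01)/(4πk) = 0.1394/(4π·0.0164) = 0.6766 K/W
ΣR = 3.506×10^-5 + 0.8780 + 0.6766 = 1.555 K/W
Q = ΔT/ΣR = (352.5 K − 284.8 K)/1.555 = 43.54 W
From the inner boundary to the cellular glass/aerogel blanket interface, ΣR_partial = 0.8780 K/W.
T_interface = T_in − Q·ΣR_partial = 352.5 K − (43.54)(0.8780) = 314.3 K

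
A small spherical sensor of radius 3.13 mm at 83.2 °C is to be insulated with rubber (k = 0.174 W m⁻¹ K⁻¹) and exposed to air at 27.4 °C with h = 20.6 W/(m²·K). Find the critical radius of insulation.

r_cr = 1.69 cm

For a sphere, r_cr = 2k_ins/h = 2·0.174/20.6 = 0.0169 m = 1.69 cm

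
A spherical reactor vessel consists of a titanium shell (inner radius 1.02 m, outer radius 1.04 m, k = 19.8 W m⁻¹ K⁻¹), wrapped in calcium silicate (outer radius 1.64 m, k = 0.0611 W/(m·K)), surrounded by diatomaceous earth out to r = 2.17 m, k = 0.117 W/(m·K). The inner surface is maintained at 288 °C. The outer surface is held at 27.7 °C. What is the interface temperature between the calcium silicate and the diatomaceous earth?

T = 74.8 °C

Treat each layer as a resistance in series:
  R_titanium = (1/1.02 − 1/1.04)/(4πk) = 0.01885/(4π·19.8) = 7.577×10^-5 K/W
  R_calcium silicate = (1/1.04 − 1/1.64)/(4πk) = 0.3518/(4π·0.0611) = 0.4582 K/W
  R_diatomaceous earth = (1/1.64 − 1/2.17)/(4πk) = 0.1489/(4π·0.117) = 0.1013 K/W
ΣR = 7.577×10^-5 + 0.4582 + 0.1013 = 0.5596 K/W
Q = ΔT/ΣR = (288 °C − 27.7 °C)/0.5596 = 465.2 W
From the inner boundary to the calcium silicate/diatomaceous earth interface, ΣR_partial = 0.4583 K/W.
T_interface = T_in − Q·ΣR_partial = 288 °C − (465.2)(0.4583) = 74.8 °C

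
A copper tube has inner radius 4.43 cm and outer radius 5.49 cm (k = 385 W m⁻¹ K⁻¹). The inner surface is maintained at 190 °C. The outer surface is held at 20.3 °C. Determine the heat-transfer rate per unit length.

Q' = 2πk·ΔT/ln(r₂/r₁) = 2π × 385 × 169.7 / ln(0.0549/0.0443) = 1.91×10^6 W/m

Q' = 1910 kW/m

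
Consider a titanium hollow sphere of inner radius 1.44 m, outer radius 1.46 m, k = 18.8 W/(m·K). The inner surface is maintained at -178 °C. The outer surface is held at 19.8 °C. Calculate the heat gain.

Q = 4πk·ΔT/(1/r₁ − 1/r₂) = 4π × 18.8 × 197.8 / (1/1.44 − 1/1.46) = 4.91×10^6 W

Q = 4910 kW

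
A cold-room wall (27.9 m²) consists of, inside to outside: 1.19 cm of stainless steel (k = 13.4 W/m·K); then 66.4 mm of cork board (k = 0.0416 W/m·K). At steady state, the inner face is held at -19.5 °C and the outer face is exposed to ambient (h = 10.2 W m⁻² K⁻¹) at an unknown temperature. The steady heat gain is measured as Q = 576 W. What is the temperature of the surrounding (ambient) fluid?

T_out = 15.5 °C

Series resistances:
  R_stainless steel = L/(kA) = 0.0119/(13.4·27.9) = 3.183×10^-5 K/W
  R_cork board = L/(kA) = 0.0664/(0.0416·27.9) = 0.05721 K/W
  R_conv,out = 1/(hA) = 1/(10.2·27.9) = 0.003514 K/W
ΣR = 0.06076 K/W
ΔT = Q·ΣR = 576 × 0.06076 = 35.00 K
Heat flows inward, so T_out = T_in + ΔT = -19.5 + 35.00 = 15.5 °C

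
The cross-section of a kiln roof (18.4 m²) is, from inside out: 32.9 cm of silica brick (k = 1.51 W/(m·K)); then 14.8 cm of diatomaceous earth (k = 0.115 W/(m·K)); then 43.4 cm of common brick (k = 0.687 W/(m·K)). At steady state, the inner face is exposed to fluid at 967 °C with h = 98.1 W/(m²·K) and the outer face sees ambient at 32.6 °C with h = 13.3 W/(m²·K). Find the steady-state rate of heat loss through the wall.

Resistance network (inner→outer):
  R_conv,in = 1/(hA) = 1/(98.1·18.4) = 5.540×10^-4 K/W
  R_silica brick = L/(kA) = 0.329/(1.51·18.4) = 0.01184 K/W
  R_diatomaceous earth = L/(kA) = 0.148/(0.115·18.4) = 0.06994 K/W
  R_common brick = L/(kA) = 0.434/(0.687·18.4) = 0.03433 K/W
  R_conv,out = 1/(hA) = 1/(13.3·18.4) = 0.004086 K/W
ΣR = 5.540×10^-4 + 0.01184 + 0.06994 + 0.03433 + 0.004086 = 0.1207 K/W
Q = ΔT/ΣR = (967 °C − 32.6 °C)/0.1207 = 7740 W

Q = 7.74 kW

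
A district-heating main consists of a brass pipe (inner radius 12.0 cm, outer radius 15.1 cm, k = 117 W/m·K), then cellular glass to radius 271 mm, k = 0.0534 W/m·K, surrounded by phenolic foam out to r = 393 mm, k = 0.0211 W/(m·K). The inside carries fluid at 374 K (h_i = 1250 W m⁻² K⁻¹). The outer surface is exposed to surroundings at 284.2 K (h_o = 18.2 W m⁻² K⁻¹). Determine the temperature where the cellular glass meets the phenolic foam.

T = 339.7 K

Resistance network (inner→outer):
  R'_conv,in = 1/(2πr h) = 1/(2π·0.120·1250) = 0.001061 m·K/W
  R'_brass = ln(0.151/0.120)/(2πk) = 0.2298/(2π·117) = 3.126×10^-4 m·K/W
  R'_cellular glass = ln(0.271/0.151)/(2πk) = 0.5848/(2π·0.0534) = 1.743 m·K/W
  R'_phenolic foam = ln(0.393/0.271)/(2πk) = 0.3717/(2π·0.0211) = 2.804 m·K/W
  R'_conv,out = 1/(2πr h) = 1/(2π·0.393·18.2) = 0.02225 m·K/W
ΣR = 0.001061 + 3.126×10^-4 + 1.743 + 2.804 + 0.02225 = 4.571 m·K/W
Q' = ΔT/ΣR = (374 K − 284.2 K)/4.571 = 19.65 W/m
From the inner boundary to the cellular glass/phenolic foam interface, ΣR_partial = 1.744 m·K/W.
T_interface = T_in − Q'·ΣR_partial = 374 K − (19.65)(1.744) = 339.7 K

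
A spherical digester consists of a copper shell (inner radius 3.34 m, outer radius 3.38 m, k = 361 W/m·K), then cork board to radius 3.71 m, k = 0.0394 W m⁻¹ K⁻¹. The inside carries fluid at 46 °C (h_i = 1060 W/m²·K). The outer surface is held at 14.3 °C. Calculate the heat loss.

Q = 596 W

Resistance network (inner→outer):
  R_conv,in = 1/(4πr²h) = 1/(4π·3.34²·1060) = 6.730×10^-6 K/W
  R_copper = (1/3.34 − 1/3.38)/(4πk) = 0.003543/(4π·361) = 7.811×10^-7 K/W
  R_cork board = (1/3.38 − 1/3.71)/(4πk) = 0.02632/(4π·0.0394) = 0.05315 K/W
ΣR = 6.730×10^-6 + 7.811×10^-7 + 0.05315 = 0.05316 K/W
Q = ΔT/ΣR = (46 °C − 14.3 °C)/0.05316 = 596 W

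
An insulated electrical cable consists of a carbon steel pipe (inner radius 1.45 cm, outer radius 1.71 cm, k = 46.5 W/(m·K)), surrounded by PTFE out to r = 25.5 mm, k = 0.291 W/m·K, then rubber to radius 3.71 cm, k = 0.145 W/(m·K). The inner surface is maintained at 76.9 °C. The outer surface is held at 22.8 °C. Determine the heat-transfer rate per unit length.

Resistance network (inner→outer):
  R'_carbon steel = ln(0.0171/0.0145)/(2πk) = 0.1649/(2π·46.5) = 5.645×10^-4 m·K/W
  R'_PTFE = ln(0.0255/0.0171)/(2πk) = 0.3996/(2π·0.291) = 0.2186 m·K/W
  R'_rubber = ln(0.0371/0.0255)/(2πk) = 0.3749/(2π·0.145) = 0.4115 m·K/W
ΣR = 5.645×10^-4 + 0.2186 + 0.4115 = 0.6307 m·K/W
Q' = ΔT/ΣR = (76.9 °C − 22.8 °C)/0.6307 = 85.8 W/m

Q' = 85.8 W/m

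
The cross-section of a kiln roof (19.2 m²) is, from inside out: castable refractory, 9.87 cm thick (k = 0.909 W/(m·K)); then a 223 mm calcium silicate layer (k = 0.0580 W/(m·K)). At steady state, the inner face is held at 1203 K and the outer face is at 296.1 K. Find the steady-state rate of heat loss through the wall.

Treat each layer as a resistance in series:
  R_castable refractory = L/(kA) = 0.0987/(0.909·19.2) = 0.005655 K/W
  R_calcium silicate = L/(kA) = 0.223/(0.0580·19.2) = 0.2003 K/W
ΣR = 0.005655 + 0.2003 = 0.2060 K/W
Q = ΔT/ΣR = (1203 K − 296.1 K)/0.2060 = 4400 W

Q = 4400 W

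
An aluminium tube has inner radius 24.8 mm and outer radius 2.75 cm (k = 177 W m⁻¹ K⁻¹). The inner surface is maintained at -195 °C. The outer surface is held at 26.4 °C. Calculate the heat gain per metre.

Q' = 2380 kW/m

Q' = 2πk·ΔT/ln(r₂/r₁) = 2π × 177 × 221.4 / ln(0.0275/0.0248) = 2.38×10^6 W/m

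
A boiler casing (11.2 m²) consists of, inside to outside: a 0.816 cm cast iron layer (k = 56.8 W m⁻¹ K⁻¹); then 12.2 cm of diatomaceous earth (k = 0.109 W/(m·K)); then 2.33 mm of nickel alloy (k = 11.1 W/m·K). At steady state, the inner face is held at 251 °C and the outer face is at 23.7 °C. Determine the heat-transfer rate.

Q = 2.27 kW

Treat each layer as a resistance in series:
  R_cast iron = L/(kA) = 0.00816/(56.8·11.2) = 1.283×10^-5 K/W
  R_diatomaceous earth = L/(kA) = 0.122/(0.109·11.2) = 0.09993 K/W
  R_nickel alloy = L/(kA) = 0.00233/(11.1·11.2) = 1.874×10^-5 K/W
ΣR = 1.283×10^-5 + 0.09993 + 1.874×10^-5 = 0.09996 K/W
Q = ΔT/ΣR = (251 °C − 23.7 °C)/0.09996 = 2270 W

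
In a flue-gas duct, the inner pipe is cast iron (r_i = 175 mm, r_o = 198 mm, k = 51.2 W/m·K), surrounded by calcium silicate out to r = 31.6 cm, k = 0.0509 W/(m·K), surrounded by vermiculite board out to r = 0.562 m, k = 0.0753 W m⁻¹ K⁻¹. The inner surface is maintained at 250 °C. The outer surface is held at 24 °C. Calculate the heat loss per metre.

Series thermal resistances, inner to outer:
  R'_cast iron = ln(0.198/0.175)/(2πk) = 0.1235/(2π·51.2) = 3.838×10^-4 m·K/W
  R'_calcium silicate = ln(0.316/0.198)/(2πk) = 0.4675/(2π·0.0509) = 1.462 m·K/W
  R'_vermiculite board = ln(0.562/0.316)/(2πk) = 0.5758/(2π·0.0753) = 1.217 m·K/W
ΣR = 3.838×10^-4 + 1.462 + 1.217 = 2.679 m·K/W
Q' = ΔT/ΣR = (250 °C − 24 °C)/2.679 = 84.4 W/m

Q' = 84.4 W/m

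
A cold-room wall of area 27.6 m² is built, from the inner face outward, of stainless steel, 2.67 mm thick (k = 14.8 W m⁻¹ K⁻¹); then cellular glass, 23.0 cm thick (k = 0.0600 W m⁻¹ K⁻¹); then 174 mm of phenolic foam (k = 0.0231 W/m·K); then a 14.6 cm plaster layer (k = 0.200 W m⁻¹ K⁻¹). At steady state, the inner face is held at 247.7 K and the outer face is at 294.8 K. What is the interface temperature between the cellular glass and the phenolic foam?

T = 262.6 K

Series thermal resistances, inner to outer:
  R_stainless steel = L/(kA) = 0.00267/(14.8·27.6) = 6.536×10^-6 K/W
  R_cellular glass = L/(kA) = 0.230/(0.0600·27.6) = 0.1389 K/W
  R_phenolic foam = L/(kA) = 0.174/(0.0231·27.6) = 0.2729 K/W
  R_plaster = L/(kA) = 0.146/(0.200·27.6) = 0.02645 K/W
ΣR = 6.536×10^-6 + 0.1389 + 0.2729 + 0.02645 = 0.4383 K/W
Q = ΔT/ΣR = (247.7 K − 294.8 K)/0.4383 = -107.5 W
From the inner boundary to the cellular glass/phenolic foam interface, ΣR_partial = 0.1389 K/W.
T_interface = T_in − Q·ΣR_partial = 247.7 K − (-107.5)(0.1389) = 262.6 K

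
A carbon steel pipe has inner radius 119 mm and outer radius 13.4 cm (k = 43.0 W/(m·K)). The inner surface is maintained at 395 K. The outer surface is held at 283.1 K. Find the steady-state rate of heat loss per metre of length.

Q' = 255 kW/m

Q' = 2πk·ΔT/ln(r₂/r₁) = 2π × 43.0 × 111.9 / ln(0.134/0.119) = 2.55×10^5 W/m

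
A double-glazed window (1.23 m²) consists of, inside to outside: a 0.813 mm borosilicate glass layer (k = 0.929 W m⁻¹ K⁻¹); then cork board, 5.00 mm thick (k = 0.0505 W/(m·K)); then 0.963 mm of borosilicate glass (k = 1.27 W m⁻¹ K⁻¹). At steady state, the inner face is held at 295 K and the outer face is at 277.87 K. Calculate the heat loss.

Q = 209 W

Resistance network (inner→outer):
  R_borosilicate glass = L/(kA) = 8.13×10^-4/(0.929·1.23) = 7.115×10^-4 K/W
  R_cork board = L/(kA) = 0.00500/(0.0505·1.23) = 0.08050 K/W
  R_borosilicate glass = L/(kA) = 9.63×10^-4/(1.27·1.23) = 6.165×10^-4 K/W
ΣR = 7.115×10^-4 + 0.08050 + 6.165×10^-4 = 0.08183 K/W
Q = ΔT/ΣR = (295 K − 277.87 K)/0.08183 = 209 W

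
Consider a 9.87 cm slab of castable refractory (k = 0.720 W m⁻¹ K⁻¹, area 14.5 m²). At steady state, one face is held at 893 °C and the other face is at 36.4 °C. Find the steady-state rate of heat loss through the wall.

Q = kA·ΔT/L = 0.720 × 14.5 × |893 °C − 36.4 °C| / 0.0987 = 90600 W

Q = 90.6 kW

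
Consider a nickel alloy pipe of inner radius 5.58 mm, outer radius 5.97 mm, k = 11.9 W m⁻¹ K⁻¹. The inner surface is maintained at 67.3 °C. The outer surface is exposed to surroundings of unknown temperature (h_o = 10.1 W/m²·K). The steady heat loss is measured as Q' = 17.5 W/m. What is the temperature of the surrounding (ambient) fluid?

Sum the resistances:
  R'_nickel alloy = ln(0.00597/0.00558)/(2πk) = 0.06756/(2π·11.9) = 9.035×10^-4 m·K/W
  R'_conv,out = 1/(2πr h) = 1/(2π·0.00597·10.1) = 2.640 m·K/W
ΣR = 2.640 m·K/W
ΔT = Q'·ΣR = 17.5 × 2.640 = 46.20 K
Heat flows outward, so T_out = T_in − ΔT = 67.3 − 46.20 = 21.1 °C

T_out = 21.1 °C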